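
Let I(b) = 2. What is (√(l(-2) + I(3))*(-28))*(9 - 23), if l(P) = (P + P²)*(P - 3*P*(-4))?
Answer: 1960*I*√2 ≈ 2771.9*I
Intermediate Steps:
l(P) = 13*P*(P + P²) (l(P) = (P + P²)*(P + 12*P) = (P + P²)*(13*P) = 13*P*(P + P²))
(√(l(-2) + I(3))*(-28))*(9 - 23) = (√(13*(-2)²*(1 - 2) + 2)*(-28))*(9 - 23) = (√(13*4*(-1) + 2)*(-28))*(-14) = (√(-52 + 2)*(-28))*(-14) = (√(-50)*(-28))*(-14) = ((5*I*√2)*(-28))*(-14) = -140*I*√2*(-14) = 1960*I*√2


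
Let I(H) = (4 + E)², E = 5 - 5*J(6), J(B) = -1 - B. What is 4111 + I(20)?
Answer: 6047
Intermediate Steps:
E = 40 (E = 5 - 5*(-1 - 1*6) = 5 - 5*(-1 - 6) = 5 - 5*(-7) = 5 + 35 = 40)
I(H) = 1936 (I(H) = (4 + 40)² = 44² = 1936)
4111 + I(20) = 4111 + 1936 = 6047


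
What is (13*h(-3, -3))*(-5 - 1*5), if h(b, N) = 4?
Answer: -520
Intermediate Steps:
(13*h(-3, -3))*(-5 - 1*5) = (13*4)*(-5 - 1*5) = 52*(-5 - 5) = 52*(-10) = -520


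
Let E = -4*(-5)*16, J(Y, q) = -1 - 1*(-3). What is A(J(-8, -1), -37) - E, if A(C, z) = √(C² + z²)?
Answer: -320 + √1373 ≈ -282.95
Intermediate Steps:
J(Y, q) = 2 (J(Y, q) = -1 + 3 = 2)
E = 320 (E = 20*16 = 320)
A(J(-8, -1), -37) - E = √(2² + (-37)²) - 1*320 = √(4 + 1369) - 320 = √1373 - 320 = -320 + √1373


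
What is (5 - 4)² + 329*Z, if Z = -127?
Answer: -41782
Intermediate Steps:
(5 - 4)² + 329*Z = (5 - 4)² + 329*(-127) = 1² - 41783 = 1 - 41783 = -41782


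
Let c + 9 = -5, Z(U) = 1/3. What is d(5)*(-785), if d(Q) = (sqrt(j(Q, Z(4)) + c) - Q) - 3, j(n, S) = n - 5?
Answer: 6280 - 785*I*sqrt(14) ≈ 6280.0 - 2937.2*I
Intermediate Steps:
Z(U) = 1/3 (Z(U) = 1*(1/3) = 1/3)
c = -14 (c = -9 - 5 = -14)
j(n, S) = -5 + n
d(Q) = -3 + sqrt(-19 + Q) - Q (d(Q) = (sqrt((-5 + Q) - 14) - Q) - 3 = (sqrt(-19 + Q) - Q) - 3 = -3 + sqrt(-19 + Q) - Q)
d(5)*(-785) = (-3 + sqrt(-19 + 5) - 1*5)*(-785) = (-3 + sqrt(-14) - 5)*(-785) = (-3 + I*sqrt(14) - 5)*(-785) = (-8 + I*sqrt(14))*(-785) = 6280 - 785*I*sqrt(14)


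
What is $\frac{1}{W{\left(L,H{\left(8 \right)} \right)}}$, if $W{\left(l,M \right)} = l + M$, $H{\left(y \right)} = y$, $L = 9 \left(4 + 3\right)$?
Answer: $\frac{1}{71} \approx 0.014085$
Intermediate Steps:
$L = 63$ ($L = 9 \cdot 7 = 63$)
$W{\left(l,M \right)} = M + l$
$\frac{1}{W{\left(L,H{\left(8 \right)} \right)}} = \frac{1}{8 + 63} = \frac{1}{71}$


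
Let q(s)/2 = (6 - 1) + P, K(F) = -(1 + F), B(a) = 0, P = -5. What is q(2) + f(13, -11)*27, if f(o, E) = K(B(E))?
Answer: -27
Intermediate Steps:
K(F) = -1 - F
f(o, E) = -1 (f(o, E) = -1 - 1*0 = -1 + 0 = -1)
q(s) = 0 (q(s) = 2*((6 - 1) - 5) = 2*(5 - 5) = 2*0 = 0)
q(2) + f(13, -11)*27 = 0 - 1*27 = 0 - 27 = -27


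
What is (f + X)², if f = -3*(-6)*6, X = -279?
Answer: 29241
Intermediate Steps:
f = 108 (f = 18*6 = 108)
(f + X)² = (108 - 279)² = (-171)² = 29241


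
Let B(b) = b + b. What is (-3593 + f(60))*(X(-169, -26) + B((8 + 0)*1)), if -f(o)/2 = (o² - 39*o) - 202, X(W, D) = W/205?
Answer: -17760699/205 ≈ -86638.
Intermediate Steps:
X(W, D) = W/205 (X(W, D) = W*(1/205) = W/205)
f(o) = 404 - 2*o² + 78*o (f(o) = -2*((o² - 39*o) - 202) = -2*(-202 + o² - 39*o) = 404 - 2*o² + 78*o)
B(b) = 2*b
(-3593 + f(60))*(X(-169, -26) + B((8 + 0)*1)) = (-3593 + (404 - 2*60² + 78*60))*((1/205)*(-169) + 2*((8 + 0)*1)) = (-3593 + (404 - 2*3600 + 4680))*(-169/205 + 2*(8*1)) = (-3593 + (404 - 7200 + 4680))*(-169/205 + 2*8) = (-3593 - 2116)*(-169/205 + 16) = -5709*3111/205 = -17760699/205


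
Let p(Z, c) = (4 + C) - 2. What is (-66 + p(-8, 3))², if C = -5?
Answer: 4761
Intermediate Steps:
p(Z, c) = -3 (p(Z, c) = (4 - 5) - 2 = -1 - 2 = -3)
(-66 + p(-8, 3))² = (-66 - 3)² = (-69)² = 4761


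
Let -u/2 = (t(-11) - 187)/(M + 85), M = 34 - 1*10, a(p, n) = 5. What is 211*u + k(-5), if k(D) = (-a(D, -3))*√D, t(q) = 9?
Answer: 75116/109 - 5*I*√5 ≈ 689.14 - 11.18*I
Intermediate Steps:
M = 24 (M = 34 - 10 = 24)
k(D) = -5*√D (k(D) = (-1*5)*√D = -5*√D)
u = 356/109 (u = -2*(9 - 187)/(24 + 85) = -(-356)/109 = -2*(-178/109) = 356/109 ≈ 3.2661)
211*u + k(-5) = 211*(356/109) - 5*I*√5 = 75116/109 - 5*I*√5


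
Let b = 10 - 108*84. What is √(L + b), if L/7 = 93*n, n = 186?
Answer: 2*√28006 ≈ 334.70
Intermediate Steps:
b = -9062 (b = 10 - 9072 = -9062)
L = 121086 (L = 7*(93*186) = 7*17298 = 121086)
√(L + b) = √(121086 - 9062) = √112024 = 2*√28006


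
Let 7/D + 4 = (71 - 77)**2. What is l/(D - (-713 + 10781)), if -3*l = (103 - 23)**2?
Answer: 204800/966507 ≈ 0.21190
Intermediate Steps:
D = 7/32 (D = 7/(-4 + (71 - 77)**2) = 7/(-4 + (-6)**2) = 7/(-4 + 36) = 7/32 ≈ 0.21875)
l = -6400/3 (l = -(103 - 23)**2/3 = -1/3*80**2 = -1/3*6400 = -6400/3 ≈ -2133.3)
l/(D - (-713 + 10781)) = -6400/(3*(7/32 - (-713 + 10781))) = -6400/(3*(7/32 - 1*10068)) = -6400/(3*(7/32 - 10068)) = -6400/(3*(-322169/32)) = -6400/3*(-32/322169) = 204800/966507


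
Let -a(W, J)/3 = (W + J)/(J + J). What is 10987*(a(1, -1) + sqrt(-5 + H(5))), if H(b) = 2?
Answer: 10987*I*sqrt(3) ≈ 19030.0*I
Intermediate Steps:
a(W, J) = -3*(J + W)/(2*J) (a(W, J) = -3*(W + J)/(J + J) = -3*(J + W)/(2*J))
10987*(a(1, -1) + sqrt(-5 + H(5))) = 10987*((3/2)*(-1*(-1) - 1*1)/(-1) + sqrt(-5 + 2)) = 10987*((3/2)*(-1)*(1 - 1) + sqrt(-3)) = 10987*((3/2)*(-1)*0 + I*sqrt(3)) = 10987*(0 + I*sqrt(3)) = 10987*(I*sqrt(3)) = 10987*I*sqrt(3)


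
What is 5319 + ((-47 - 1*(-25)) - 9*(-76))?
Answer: 5981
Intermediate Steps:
5319 + ((-47 - 1*(-25)) - 9*(-76)) = 5319 + ((-47 + 25) + 684) = 5319 + (-22 + 684) = 5319 + 662 = 5981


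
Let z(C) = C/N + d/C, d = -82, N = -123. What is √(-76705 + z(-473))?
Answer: 2*I*√64904294300505/58179 ≈ 276.95*I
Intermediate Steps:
z(C) = -82/C - C/123 (z(C) = C/(-123) - 82/C = C*(-1/123) - 82/C = -C/123 - 82/C = -82/C - C/123)
√(-76705 + z(-473)) = √(-76705 + (-82/(-473) - 1/123*(-473))) = √(-76705 + (-82*(-1/473) + 473/123)) = √(-76705 + (82/473 + 473/123)) = √(-76705 + 233815/58179) = √(-4462386380/58179) = 2*I*√64904294300505/58179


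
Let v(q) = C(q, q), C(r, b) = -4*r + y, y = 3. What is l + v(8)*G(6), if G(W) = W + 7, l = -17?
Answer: -394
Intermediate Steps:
C(r, b) = 3 - 4*r (C(r, b) = -4*r + 3 = 3 - 4*r)
v(q) = 3 - 4*q
G(W) = 7 + W
l + v(8)*G(6) = -17 + (3 - 4*8)*(7 + 6) = -17 + (3 - 32)*13 = -17 - 29*13 = -17 - 377 = -394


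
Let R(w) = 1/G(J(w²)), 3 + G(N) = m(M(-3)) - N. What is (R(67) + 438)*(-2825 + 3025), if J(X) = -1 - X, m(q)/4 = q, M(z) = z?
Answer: 15680408/179 ≈ 87600.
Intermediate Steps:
m(q) = 4*q
G(N) = -15 - N (G(N) = -3 + (4*(-3) - N) = -3 + (-12 - N) = -15 - N)
R(w) = 1/(-14 + w²) (R(w) = 1/(-15 - (-1 - w²)) = 1/(-15 + (1 + w²)) = 1/(-14 + w²))
(R(67) + 438)*(-2825 + 3025) = (1/(-14 + 67²) + 438)*(-2825 + 3025) = (1/(-14 + 4489) + 438)*200 = (1/4475 + 438)*200 = (1960051/4475)*200 = 15680408/179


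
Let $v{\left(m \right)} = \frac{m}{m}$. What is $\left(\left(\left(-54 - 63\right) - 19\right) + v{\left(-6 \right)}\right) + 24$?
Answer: $-111$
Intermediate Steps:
$v{\left(m \right)} = 1$
$\left(\left(\left(-54 - 63\right) - 19\right) + v{\left(-6 \right)}\right) + 24 = \left(\left(\left(-54 - 63\right) - 19\right) + 1\right) + 24 = \left(\left(-117 - 19\right) + 1\right) + 24 = \left(-136 + 1\right) + 24 = -135 + 24 = -111$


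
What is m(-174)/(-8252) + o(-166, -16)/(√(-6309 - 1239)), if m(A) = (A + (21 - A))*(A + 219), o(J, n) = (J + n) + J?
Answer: -945/8252 + 58*I*√1887/629 ≈ -0.11452 + 4.0056*I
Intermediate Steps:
o(J, n) = n + 2*J
m(A) = 4599 + 21*A (m(A) = 21*(219 + A) = 4599 + 21*A)
m(-174)/(-8252) + o(-166, -16)/(√(-6309 - 1239)) = (4599 + 21*(-174))/(-8252) + (-16 + 2*(-166))/(√(-6309 - 1239)) = (4599 - 3654)*(-1/8252) + (-16 - 332)/(√(-7548)) = 945*(-1/8252) - 348*(-I*√1887/3774) = -945/8252 - (-58)*I*√1887/629 = -945/8252 + 58*I*√1887/629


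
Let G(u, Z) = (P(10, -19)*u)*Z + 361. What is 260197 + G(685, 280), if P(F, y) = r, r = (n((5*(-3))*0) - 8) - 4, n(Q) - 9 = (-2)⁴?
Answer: 2753958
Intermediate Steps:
n(Q) = 25 (n(Q) = 9 + (-2)⁴ = 9 + 16 = 25)
r = 13 (r = (25 - 8) - 4 = 17 - 4 = 13)
P(F, y) = 13
G(u, Z) = 361 + 13*Z*u (G(u, Z) = (13*u)*Z + 361 = 13*Z*u + 361 = 361 + 13*Z*u)
260197 + G(685, 280) = 260197 + (361 + 13*280*685) = 260197 + (361 + 2493400) = 260197 + 2493761 = 2753958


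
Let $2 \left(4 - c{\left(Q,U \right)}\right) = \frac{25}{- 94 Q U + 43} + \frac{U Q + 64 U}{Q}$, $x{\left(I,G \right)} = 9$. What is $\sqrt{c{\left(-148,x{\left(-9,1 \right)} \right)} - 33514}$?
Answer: $\frac{2 i \sqrt{179934064171715231}}{4634287} \approx 183.06 i$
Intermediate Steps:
$c{\left(Q,U \right)} = 4 - \frac{25}{2 \left(43 - 94 Q U\right)} - \frac{64 U + Q U}{2 Q}$ ($c{\left(Q,U \right)} = 4 - \frac{\frac{25}{- 94 Q U + 43} + \frac{U Q + 64 U}{Q}}{2} = 4 - \frac{\frac{25}{- 94 Q U + 43} + \frac{Q U + 64 U}{Q}}{2} = 4 - \frac{\frac{25}{43 - 94 Q U} + \frac{64 U + Q U}{Q}}{2} = 4 - \left(\frac{25}{2 \left(43 - 94 Q U\right)} + \frac{64 U + Q U}{2 Q}\right) = 4 - \frac{25}{2 \left(43 - 94 Q U\right)} - \frac{64 U + Q U}{2 Q}$)
$\sqrt{c{\left(-148,x{\left(-9,1 \right)} \right)} - 33514} = \sqrt{\frac{\left(-319\right) \left(-148\right) + 2752 \cdot 9 - - 890368 \cdot 9^{2} - 94 \left(-148\right)^{2} \cdot 9^{2} + 43 \left(-148\right) 9 + 752 \cdot 9 \left(-148\right)^{2}}{2 \left(-148\right) \left(-43 + 94 \left(-148\right) 9\right)} - 33514} = \sqrt{\frac{1}{2} \left(- \frac{1}{148}\right) \frac{1}{-43 - 125208} \left(47212 + 24768 - \left(-890368\right) 81 - 2058976 \cdot 81 - 57276 + 752 \cdot 9 \cdot 21904\right) - 33514} = \sqrt{\frac{1}{2} \left(- \frac{1}{148}\right) \frac{1}{-125251} \left(47212 + 24768 + 72119808 - 166777056 - 57276 + 148246272\right) - 33514} = \sqrt{\frac{1}{2} \left(- \frac{1}{148}\right) \left(- \frac{1}{125251}\right) 53603728 - 33514} = \sqrt{\frac{6700466}{4634287} - 33514} = \sqrt{- \frac{155306794052}{4634287}} = \frac{2 i \sqrt{179934064171715231}}{4634287}$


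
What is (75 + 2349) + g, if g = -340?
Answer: 2084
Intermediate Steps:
(75 + 2349) + g = (75 + 2349) - 340 = 2424 - 340 = 2084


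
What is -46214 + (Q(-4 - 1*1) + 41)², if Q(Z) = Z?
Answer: -44918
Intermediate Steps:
-46214 + (Q(-4 - 1*1) + 41)² = -46214 + ((-4 - 1*1) + 41)² = -46214 + ((-4 - 1) + 41)² = -46214 + (-5 + 41)² = -46214 + 36² = -46214 + 1296 = -44918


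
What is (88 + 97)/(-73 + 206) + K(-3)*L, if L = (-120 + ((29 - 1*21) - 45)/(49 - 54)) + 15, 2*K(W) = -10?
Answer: 65089/133 ≈ 489.39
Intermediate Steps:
K(W) = -5 (K(W) = (½)*(-10) = -5)
L = -488/5 (L = (-120 + ((29 - 21) - 45)/(-5)) + 15 = (-120 + (8 - 45)*(-⅕)) + 15 = (-120 - 37*(-⅕)) + 15 = (-120 + 37/5) + 15 = -563/5 + 15 = -488/5 ≈ -97.600)
(88 + 97)/(-73 + 206) + K(-3)*L = (88 + 97)/(-73 + 206) - 5*(-488/5) = 185/133 + 488 = 65089/133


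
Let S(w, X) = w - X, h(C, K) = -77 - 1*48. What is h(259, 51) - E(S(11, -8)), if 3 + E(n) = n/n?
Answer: -123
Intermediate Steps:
h(C, K) = -125 (h(C, K) = -77 - 48 = -125)
E(n) = -2 (E(n) = -3 + n/n = -3 + 1 = -2)
h(259, 51) - E(S(11, -8)) = -125 - 1*(-2) = -125 + 2 = -123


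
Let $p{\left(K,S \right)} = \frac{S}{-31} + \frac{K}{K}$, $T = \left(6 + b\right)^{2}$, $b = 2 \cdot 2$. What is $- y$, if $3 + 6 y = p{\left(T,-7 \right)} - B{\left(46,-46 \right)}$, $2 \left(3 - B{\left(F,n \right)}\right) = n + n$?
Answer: $\frac{787}{93} \approx 8.4624$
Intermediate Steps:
$b = 4$
$B{\left(F,n \right)} = 3 - n$ ($B{\left(F,n \right)} = 3 - \frac{n + n}{2} = 3 - \frac{2 n}{2} = 3 - n$)
$T = 100$ ($T = \left(6 + 4\right)^{2} = 10^{2} = 100$)
$p{\left(K,S \right)} = 1 - \frac{S}{31}$ ($p{\left(K,S \right)} = S \left(- \frac{1}{31}\right) + 1 = - \frac{S}{31} + 1 = 1 - \frac{S}{31}$)
$y = - \frac{787}{93}$ ($y = - \frac{1}{2} + \frac{\left(1 - - \frac{7}{31}\right) - \left(3 - -46\right)}{6} = - \frac{1}{2} + \frac{\left(1 + \frac{7}{31}\right) - \left(3 + 46\right)}{6} = - \frac{1}{2} + \frac{\frac{38}{31} - 49}{6} = - \frac{1}{2} + \frac{1}{6} \left(- \frac{1481}{31}\right) = - \frac{1}{2} - \frac{1481}{186} = - \frac{787}{93} \approx -8.4624$)
$- y = \left(-1\right) \left(- \frac{787}{93}\right) = \frac{787}{93}$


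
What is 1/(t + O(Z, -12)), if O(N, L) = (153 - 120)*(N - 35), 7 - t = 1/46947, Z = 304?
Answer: 46947/417077147 ≈ 0.00011256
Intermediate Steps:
t = 328628/46947 (t = 7 - 1/46947 = 328628/46947 ≈ 7.0000)
O(N, L) = -1155 + 33*N (O(N, L) = 33*(-35 + N) = -1155 + 33*N)
1/(t + O(Z, -12)) = 1/(328628/46947 + (-1155 + 33*304)) = 1/(328628/46947 + (-1155 + 10032)) = 1/(328628/46947 + 8877) = 1/(417077147/46947) = 46947/417077147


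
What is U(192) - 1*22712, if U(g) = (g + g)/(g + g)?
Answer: -22711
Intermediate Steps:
U(g) = 1 (U(g) = (2*g)/((2*g)) = (2*g)*(1/(2*g)) = 1)
U(192) - 1*22712 = 1 - 1*22712 = 1 - 22712 = -22711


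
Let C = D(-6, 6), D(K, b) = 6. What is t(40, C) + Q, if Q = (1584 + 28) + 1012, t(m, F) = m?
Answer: 2664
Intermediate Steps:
C = 6
Q = 2624 (Q = 1612 + 1012 = 2624)
t(40, C) + Q = 40 + 2624 = 2664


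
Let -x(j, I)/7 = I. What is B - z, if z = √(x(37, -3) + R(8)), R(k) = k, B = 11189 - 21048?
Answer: -9859 - √29 ≈ -9864.4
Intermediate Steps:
B = -9859
x(j, I) = -7*I
z = √29 (z = √(-7*(-3) + 8) = √(21 + 8) = √29 ≈ 5.3852)
B - z = -9859 - √29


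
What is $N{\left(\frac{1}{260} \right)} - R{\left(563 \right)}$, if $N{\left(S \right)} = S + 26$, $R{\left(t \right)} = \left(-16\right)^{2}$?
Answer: $- \frac{59799}{260} \approx -230.0$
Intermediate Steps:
$R{\left(t \right)} = 256$
$N{\left(S \right)} = 26 + S$
$N{\left(\frac{1}{260} \right)} - R{\left(563 \right)} = \left(26 + \frac{1}{260}\right) - 256 = \frac{6761}{260} - 256 = - \frac{59799}{260}$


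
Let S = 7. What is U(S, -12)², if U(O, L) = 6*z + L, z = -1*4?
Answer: 1296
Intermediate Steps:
z = -4
U(O, L) = -24 + L (U(O, L) = 6*(-4) + L = -24 + L)
U(S, -12)² = (-24 - 12)² = (-36)² = 1296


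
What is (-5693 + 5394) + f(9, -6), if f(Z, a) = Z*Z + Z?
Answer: -209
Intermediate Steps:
f(Z, a) = Z + Z² (f(Z, a) = Z² + Z = Z + Z²)
(-5693 + 5394) + f(9, -6) = (-5693 + 5394) + 9*(1 + 9) = -299 + 9*10 = -299 + 90 = -209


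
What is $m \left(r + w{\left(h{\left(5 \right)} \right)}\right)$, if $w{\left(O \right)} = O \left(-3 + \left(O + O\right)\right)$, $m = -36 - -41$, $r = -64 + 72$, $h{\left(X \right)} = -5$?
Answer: $365$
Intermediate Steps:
$r = 8$
$m = 5$ ($m = -36 + 41 = 5$)
$w{\left(O \right)} = O \left(-3 + 2 O\right)$
$m \left(r + w{\left(h{\left(5 \right)} \right)}\right) = 5 \left(8 - 5 \left(-3 + 2 \left(-5\right)\right)\right) = 5 \left(8 - 5 \left(-3 - 10\right)\right) = 5 \left(8 - -65\right) = 5 \left(8 + 65\right) = 5 \cdot 73 = 365$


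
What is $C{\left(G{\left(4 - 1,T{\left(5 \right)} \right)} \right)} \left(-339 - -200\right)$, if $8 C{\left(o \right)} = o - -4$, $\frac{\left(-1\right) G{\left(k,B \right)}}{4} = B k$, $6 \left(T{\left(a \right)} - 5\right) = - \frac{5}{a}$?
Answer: $\frac{3753}{4} \approx 938.25$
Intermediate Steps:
$T{\left(a \right)} = 5 - \frac{5}{6 a}$ ($T{\left(a \right)} = 5 + \frac{\left(-5\right) \frac{1}{a}}{6} = 5 - \frac{5}{6 a}$)
$G{\left(k,B \right)} = - 4 B k$
$C{\left(o \right)} = \frac{1}{2} + \frac{o}{8}$ ($C{\left(o \right)} = \frac{o - -4}{8} = \frac{o + 4}{8} = \frac{4 + o}{8} = \frac{1}{2} + \frac{o}{8}$)
$C{\left(G{\left(4 - 1,T{\left(5 \right)} \right)} \right)} \left(-339 - -200\right) = \left(\frac{1}{2} + \frac{\left(-4\right) \left(5 - \frac{5}{6 \cdot 5}\right) \left(4 - 1\right)}{8}\right) \left(-339 - -200\right) = \left(\frac{1}{2} + \frac{\left(-4\right) \left(5 - \frac{1}{6}\right) \left(4 - 1\right)}{8}\right) \left(-339 + 200\right) = \left(\frac{1}{2} + \frac{\left(-4\right) \left(5 - \frac{1}{6}\right) 3}{8}\right) \left(-139\right) = \left(\frac{1}{2} + \frac{\left(-4\right) \frac{29}{6} \cdot 3}{8}\right) \left(-139\right) = \left(\frac{1}{2} + \frac{1}{8} \left(-58\right)\right) \left(-139\right) = \left(\frac{1}{2} - \frac{29}{4}\right) \left(-139\right) = \left(- \frac{27}{4}\right) \left(-139\right) = \frac{3753}{4}$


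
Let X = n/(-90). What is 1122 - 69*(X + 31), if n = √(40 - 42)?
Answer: -1017 + 23*I*√2/30 ≈ -1017.0 + 1.0842*I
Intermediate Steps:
n = I*√2 (n = √(-2) = I*√2 ≈ 1.4142*I)
X = -I*√2/90 (X = (I*√2)/(-90) = (I*√2)*(-1/90) = -I*√2/90 ≈ -0.015713*I)
1122 - 69*(X + 31) = 1122 - 69*(-I*√2/90 + 31) = 1122 - 69*(31 - I*√2/90) = 1122 - (2139 - 23*I*√2/30) = 1122 + (-2139 + 23*I*√2/30) = -1017 + 23*I*√2/30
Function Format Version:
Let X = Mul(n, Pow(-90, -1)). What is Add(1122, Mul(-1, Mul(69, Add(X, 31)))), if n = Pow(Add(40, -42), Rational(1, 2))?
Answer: Add(-1017, Mul(Rational(23, 30), I, Pow(2, Rational(1, 2)))) ≈ Add(-1017.0, Mul(1.0842, I))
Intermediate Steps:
n = Mul(I, Pow(2, Rational(1, 2))) (n = Pow(-2, Rational(1, 2)) = Mul(I, Pow(2, Rational(1, 2))) ≈ Mul(1.4142, I))
X = Mul(Rational(-1, 90), I, Pow(2, Rational(1, 2))) (X = Mul(Mul(I, Pow(2, Rational(1, 2))), Pow(-90, -1)) = Mul(Mul(I, Pow(2, Rational(1, 2))), Rational(-1, 90)) = Mul(Rational(-1, 90), I, Pow(2, Rational(1, 2))) ≈ Mul(-0.015713, I))
Add(1122, Mul(-1, Mul(69, Add(X, 31)))) = Add(1122, Mul(-1, Mul(69, Add(Mul(Rational(-1, 90), I, Pow(2, Rational(1, 2))), 31)))) = Add(1122, Mul(-1, Mul(69, Add(31, Mul(Rational(-1, 90), I, Pow(2, Rational(1, 2))))))) = Add(1122, Mul(-1, Add(2139, Mul(Rational(-23, 30), I, Pow(2, Rational(1, 2)))))) = Add(1122, Add(-2139, Mul(Rational(23, 30), I, Pow(2, Rational(1, 2))))) = Add(-1017, Mul(Rational(23, 30), I, Pow(2, Rational(1, 2))))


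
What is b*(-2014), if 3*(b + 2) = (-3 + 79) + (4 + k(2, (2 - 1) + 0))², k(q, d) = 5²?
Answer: -1834754/3 ≈ -6.1159e+5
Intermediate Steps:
k(q, d) = 25
b = 911/3 (b = -2 + ((-3 + 79) + (4 + 25)²)/3 = -2 + (76 + 29²)/3 = -2 + (76 + 841)/3 = -2 + (⅓)*917 = -2 + 917/3 = 911/3 ≈ 303.67)
b*(-2014) = (911/3)*(-2014) = -1834754/3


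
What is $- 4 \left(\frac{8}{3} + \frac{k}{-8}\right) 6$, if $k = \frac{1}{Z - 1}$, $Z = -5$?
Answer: $- \frac{129}{2} \approx -64.5$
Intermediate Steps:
$k = - \frac{1}{6}$ ($k = \frac{1}{-5 - 1} = \frac{1}{-6} = - \frac{1}{6} \approx -0.16667$)
$- 4 \left(\frac{8}{3} + \frac{k}{-8}\right) 6 = - 4 \left(\frac{8}{3} - \frac{1}{6 \left(-8\right)}\right) 6 = - 4 \left(8 \cdot \frac{1}{3} - - \frac{1}{48}\right) 6 = - 4 \left(\frac{8}{3} + \frac{1}{48}\right) 6 = \left(-4\right) \frac{43}{16} \cdot 6 = \left(- \frac{43}{4}\right) 6 = - \frac{129}{2}$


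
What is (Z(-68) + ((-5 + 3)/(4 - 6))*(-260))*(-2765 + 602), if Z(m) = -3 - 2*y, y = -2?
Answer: 560217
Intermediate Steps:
Z(m) = 1 (Z(m) = -3 - 2*(-2) = -3 + 4 = 1)
(Z(-68) + ((-5 + 3)/(4 - 6))*(-260))*(-2765 + 602) = (1 + ((-5 + 3)/(4 - 6))*(-260))*(-2765 + 602) = (1 - 2/(-2)*(-260))*(-2163) = (1 - 2*(-½)*(-260))*(-2163) = (1 + 1*(-260))*(-2163) = (1 - 260)*(-2163) = -259*(-2163) = 560217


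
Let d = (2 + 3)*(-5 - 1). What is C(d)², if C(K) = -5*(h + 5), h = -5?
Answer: 0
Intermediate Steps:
d = -30 (d = 5*(-6) = -30)
C(K) = 0 (C(K) = -5*(-5 + 5) = -5*0 = 0)
C(d)² = 0² = 0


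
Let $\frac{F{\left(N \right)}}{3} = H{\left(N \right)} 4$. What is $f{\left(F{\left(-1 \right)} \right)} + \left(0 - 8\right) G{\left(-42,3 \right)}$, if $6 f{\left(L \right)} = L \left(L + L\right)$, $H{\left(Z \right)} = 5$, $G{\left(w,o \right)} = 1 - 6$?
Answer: $1240$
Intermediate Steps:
$G{\left(w,o \right)} = -5$ ($G{\left(w,o \right)} = 1 - 6 = -5$)
$F{\left(N \right)} = 60$ ($F{\left(N \right)} = 3 \cdot 5 \cdot 4 = 3 \cdot 20 = 60$)
$f{\left(L \right)} = \frac{L^{2}}{3}$ ($f{\left(L \right)} = \frac{L \left(L + L\right)}{6} = \frac{L 2 L}{6} = \frac{2 L^{2}}{6} = \frac{L^{2}}{3}$)
$f{\left(F{\left(-1 \right)} \right)} + \left(0 - 8\right) G{\left(-42,3 \right)} = \frac{60^{2}}{3} + \left(0 - 8\right) \left(-5\right) = \frac{1}{3} \cdot 3600 - -40 = 1200 + 40 = 1240$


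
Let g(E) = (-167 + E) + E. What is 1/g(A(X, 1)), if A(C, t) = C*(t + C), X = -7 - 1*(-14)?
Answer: -1/55 ≈ -0.018182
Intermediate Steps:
X = 7 (X = -7 + 14 = 7)
A(C, t) = C*(C + t)
g(E) = -167 + 2*E
1/g(A(X, 1)) = 1/(-167 + 2*(7*(7 + 1))) = 1/(-167 + 2*(7*8)) = 1/(-167 + 2*56) = 1/(-167 + 112) = 1/(-55) = -1/55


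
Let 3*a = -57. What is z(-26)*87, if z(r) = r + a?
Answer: -3915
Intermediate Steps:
a = -19 (a = (⅓)*(-57) = -19)
z(r) = -19 + r (z(r) = r - 19 = -19 + r)
z(-26)*87 = (-19 - 26)*87 = -45*87 = -3915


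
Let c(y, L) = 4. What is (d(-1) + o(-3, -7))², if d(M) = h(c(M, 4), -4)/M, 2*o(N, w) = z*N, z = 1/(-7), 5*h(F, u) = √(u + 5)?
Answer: 1/4900 ≈ 0.00020408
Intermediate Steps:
h(F, u) = √(5 + u)/5 (h(F, u) = √(u + 5)/5 = √(5 + u)/5)
z = -⅐ ≈ -0.14286
o(N, w) = -N/14 (o(N, w) = (-N/7)/2 = -N/14)
d(M) = 1/(5*M) (d(M) = (√(5 - 4)/5)/M = (√1/5)/M = ((⅕)*1)/M = 1/(5*M))
(d(-1) + o(-3, -7))² = ((⅕)/(-1) - 1/14*(-3))² = ((⅕)*(-1) + 3/14)² = (-⅕ + 3/14)² = (1/70)² = 1/4900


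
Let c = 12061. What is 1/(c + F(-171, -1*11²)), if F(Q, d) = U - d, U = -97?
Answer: 1/12085 ≈ 8.2747e-5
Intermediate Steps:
F(Q, d) = -97 - d
1/(c + F(-171, -1*11²)) = 1/(12061 + (-97 - (-1)*11²)) = 1/(12061 + (-97 - (-1)*121)) = 1/(12061 + (-97 - 1*(-121))) = 1/(12061 + (-97 + 121)) = 1/(12061 + 24) = 1/12085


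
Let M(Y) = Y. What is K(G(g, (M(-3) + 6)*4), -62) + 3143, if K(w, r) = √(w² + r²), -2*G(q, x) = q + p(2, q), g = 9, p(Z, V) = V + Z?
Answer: 3143 + 2*√986 ≈ 3205.8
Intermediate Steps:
G(q, x) = -1 - q (G(q, x) = -(q + (q + 2))/2 = -(q + (2 + q))/2 = -(2 + 2*q)/2 = -1 - q)
K(w, r) = √(r² + w²)
K(G(g, (M(-3) + 6)*4), -62) + 3143 = √((-62)² + (-1 - 1*9)²) + 3143 = √(3844 + (-1 - 9)²) + 3143 = √(3844 + (-10)²) + 3143 = √(3844 + 100) + 3143 = √3944 + 3143 = 2*√986 + 3143 = 3143 + 2*√986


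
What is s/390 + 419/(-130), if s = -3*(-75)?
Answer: -172/65 ≈ -2.6462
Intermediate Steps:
s = 225
s/390 + 419/(-130) = 225/390 + 419/(-130) = 225*(1/390) + 419*(-1/130) = 15/26 - 419/130 = -172/65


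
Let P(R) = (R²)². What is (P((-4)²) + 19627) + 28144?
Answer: 113307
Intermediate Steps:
P(R) = R⁴
(P((-4)²) + 19627) + 28144 = (((-4)²)⁴ + 19627) + 28144 = (16⁴ + 19627) + 28144 = (65536 + 19627) + 28144 = 85163 + 28144 = 113307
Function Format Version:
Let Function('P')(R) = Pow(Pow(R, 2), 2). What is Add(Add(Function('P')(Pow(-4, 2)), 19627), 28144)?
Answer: 113307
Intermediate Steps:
Function('P')(R) = Pow(R, 4)
Add(Add(Function('P')(Pow(-4, 2)), 19627), 28144) = Add(Add(Pow(Pow(-4, 2), 4), 19627), 28144) = Add(Add(Pow(16, 4), 19627), 28144) = Add(Add(65536, 19627), 28144) = Add(85163, 28144) = 113307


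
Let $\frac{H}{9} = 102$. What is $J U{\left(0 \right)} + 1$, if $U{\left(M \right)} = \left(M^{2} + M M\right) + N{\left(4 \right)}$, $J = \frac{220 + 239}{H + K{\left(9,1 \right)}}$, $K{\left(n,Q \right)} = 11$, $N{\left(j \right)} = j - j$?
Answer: $1$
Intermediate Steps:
$N{\left(j \right)} = 0$
$H = 918$ ($H = 9 \cdot 102 = 918$)
$J = \frac{459}{929}$ ($J = \frac{220 + 239}{918 + 11} = \frac{459}{929} \approx 0.49408$)
$U{\left(M \right)} = 2 M^{2}$ ($U{\left(M \right)} = \left(M^{2} + M M\right) + 0 = \left(M^{2} + M^{2}\right) + 0 = 2 M^{2} + 0 = 2 M^{2}$)
$J U{\left(0 \right)} + 1 = \frac{459 \cdot 2 \cdot 0^{2}}{929} + 1 = \frac{459 \cdot 2 \cdot 0}{929} + 1 = \frac{459}{929} \cdot 0 + 1 = 0 + 1 = 1$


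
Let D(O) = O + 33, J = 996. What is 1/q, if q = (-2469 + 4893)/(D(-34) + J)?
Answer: 995/2424 ≈ 0.41048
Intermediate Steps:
D(O) = 33 + O
q = 2424/995 (q = (-2469 + 4893)/((33 - 34) + 996) = 2424/(-1 + 996) = 2424/995 ≈ 2.4362)
1/q = 1/(2424/995) = 995/2424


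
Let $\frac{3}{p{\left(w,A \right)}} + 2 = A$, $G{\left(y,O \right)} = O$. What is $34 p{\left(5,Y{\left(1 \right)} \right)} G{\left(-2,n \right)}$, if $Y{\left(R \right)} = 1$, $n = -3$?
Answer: $306$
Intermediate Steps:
$p{\left(w,A \right)} = \frac{3}{-2 + A}$
$34 p{\left(5,Y{\left(1 \right)} \right)} G{\left(-2,n \right)} = 34 \frac{3}{-2 + 1} \left(-3\right) = 34 \frac{3}{-1} \left(-3\right) = 34 \cdot 3 \left(-1\right) \left(-3\right) = 34 \left(-3\right) \left(-3\right) = \left(-102\right) \left(-3\right) = 306$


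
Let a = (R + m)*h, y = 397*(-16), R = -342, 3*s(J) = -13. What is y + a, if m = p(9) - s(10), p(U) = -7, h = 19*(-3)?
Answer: 13294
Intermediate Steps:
s(J) = -13/3 (s(J) = (⅓)*(-13) = -13/3)
h = -57
y = -6352
m = -8/3 (m = -7 - 1*(-13/3) = -7 + 13/3 = -8/3 ≈ -2.6667)
a = 19646 (a = (-342 - 8/3)*(-57) = -1034/3*(-57) = 19646)
y + a = -6352 + 19646 = 13294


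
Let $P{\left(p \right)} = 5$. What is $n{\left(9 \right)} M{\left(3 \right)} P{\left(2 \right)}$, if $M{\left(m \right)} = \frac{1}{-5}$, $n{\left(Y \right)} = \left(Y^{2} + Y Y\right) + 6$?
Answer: $-168$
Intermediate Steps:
$n{\left(Y \right)} = 6 + 2 Y^{2}$ ($n{\left(Y \right)} = \left(Y^{2} + Y^{2}\right) + 6 = 2 Y^{2} + 6 = 6 + 2 Y^{2}$)
$M{\left(m \right)} = - \frac{1}{5}$
$n{\left(9 \right)} M{\left(3 \right)} P{\left(2 \right)} = \left(6 + 2 \cdot 9^{2}\right) \left(- \frac{1}{5}\right) 5 = \left(6 + 2 \cdot 81\right) \left(- \frac{1}{5}\right) 5 = \left(6 + 162\right) \left(- \frac{1}{5}\right) 5 = 168 \left(- \frac{1}{5}\right) 5 = \left(- \frac{168}{5}\right) 5 = -168$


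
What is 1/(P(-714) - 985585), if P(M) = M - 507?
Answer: -1/986806 ≈ -1.0134e-6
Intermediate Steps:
P(M) = -507 + M
1/(P(-714) - 985585) = 1/((-507 - 714) - 985585) = 1/(-1221 - 985585) = 1/(-986806) = -1/986806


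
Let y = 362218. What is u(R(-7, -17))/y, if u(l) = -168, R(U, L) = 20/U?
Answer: -84/181109 ≈ -0.00046381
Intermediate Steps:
u(R(-7, -17))/y = -168/362218 = -168*1/362218 = -84/181109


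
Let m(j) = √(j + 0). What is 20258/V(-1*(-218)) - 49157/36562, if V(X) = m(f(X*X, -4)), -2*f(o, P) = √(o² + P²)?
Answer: -49157/36562 - 10129*I*2^(¼)*70579081^(¾)/70579081 ≈ -1.3445 - 131.42*I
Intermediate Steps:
f(o, P) = -√(P² + o²)/2 (f(o, P) = -√(o² + P²)/2 = -√(P² + o²)/2)
m(j) = √j
V(X) = √2*√(-√(16 + X⁴))/2 (V(X) = √(-√((-4)² + (X*X)²)/2) = √(-√(16 + (X²)²)/2) = √(-√(16 + X⁴)/2) = √2*√(-√(16 + X⁴))/2)
20258/V(-1*(-218)) - 49157/36562 = 20258/((√2*√(-√(16 + (-1*(-218))⁴))/2)) - 49157/36562 = 20258/((√2*√(-√(16 + 218⁴))/2)) - 49157*1/36562 = 20258/((√2*√(-√(16 + 2258530576))/2)) - 49157/36562 = 20258/((√2*√(-√2258530592)/2)) - 49157/36562 = 20258/((√2*√(-4*√141158162)/2)) - 49157/36562 = 20258/((√2*(2*I*141158162^(¼))/2)) - 49157/36562 = 20258/((I*2^(¾)*70579081^(¼))) - 49157/36562 = 20258*(-I*2^(¼)*70579081^(¾)/141158162) - 49157/36562 = -10129*I*2^(¼)*70579081^(¾)/70579081 - 49157/36562 = -49157/36562 - 10129*I*2^(¼)*70579081^(¾)/70579081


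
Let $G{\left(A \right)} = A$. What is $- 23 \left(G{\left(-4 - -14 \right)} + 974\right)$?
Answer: $-22632$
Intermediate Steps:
$- 23 \left(G{\left(-4 - -14 \right)} + 974\right) = - 23 \left(\left(-4 - -14\right) + 974\right) = - 23 \left(\left(-4 + 14\right) + 974\right) = - 23 \left(10 + 974\right) = \left(-23\right) 984 = -22632$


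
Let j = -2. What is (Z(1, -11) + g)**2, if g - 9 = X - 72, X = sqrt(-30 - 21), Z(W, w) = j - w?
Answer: (54 - I*sqrt(51))**2 ≈ 2865.0 - 771.27*I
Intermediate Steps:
Z(W, w) = -2 - w
X = I*sqrt(51) (X = sqrt(-51) = I*sqrt(51) ≈ 7.1414*I)
g = -63 + I*sqrt(51) (g = 9 + (I*sqrt(51) - 72) = 9 + (-72 + I*sqrt(51)) = -63 + I*sqrt(51) ≈ -63.0 + 7.1414*I)
(Z(1, -11) + g)**2 = ((-2 - 1*(-11)) + (-63 + I*sqrt(51)))**2 = ((-2 + 11) + (-63 + I*sqrt(51)))**2 = (9 + (-63 + I*sqrt(51)))**2 = (-54 + I*sqrt(51))**2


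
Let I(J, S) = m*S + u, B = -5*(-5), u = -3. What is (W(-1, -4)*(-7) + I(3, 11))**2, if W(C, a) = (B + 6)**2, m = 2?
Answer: 44997264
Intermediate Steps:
B = 25
W(C, a) = 961 (W(C, a) = (25 + 6)**2 = 31**2 = 961)
I(J, S) = -3 + 2*S (I(J, S) = 2*S - 3 = -3 + 2*S)
(W(-1, -4)*(-7) + I(3, 11))**2 = (961*(-7) + (-3 + 2*11))**2 = (-6727 + (-3 + 22))**2 = (-6727 + 19)**2 = (-6708)**2 = 44997264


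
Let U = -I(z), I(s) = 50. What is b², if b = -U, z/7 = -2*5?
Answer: 2500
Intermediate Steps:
z = -70 (z = 7*(-2*5) = 7*(-10) = -70)
U = -50 (U = -1*50 = -50)
b = 50 (b = -1*(-50) = 50)
b² = 50² = 2500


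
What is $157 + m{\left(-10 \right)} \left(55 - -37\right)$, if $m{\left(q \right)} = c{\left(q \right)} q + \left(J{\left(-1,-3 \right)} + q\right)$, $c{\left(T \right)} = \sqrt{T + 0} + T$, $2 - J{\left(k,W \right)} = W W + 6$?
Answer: $7241 - 920 i \sqrt{10} \approx 7241.0 - 2909.3 i$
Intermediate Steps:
$J{\left(k,W \right)} = -4 - W^{2}$ ($J{\left(k,W \right)} = 2 - \left(W W + 6\right) = 2 - \left(W^{2} + 6\right) = 2 - \left(6 + W^{2}\right) = -4 - W^{2}$)
$c{\left(T \right)} = T + \sqrt{T}$ ($c{\left(T \right)} = \sqrt{T} + T = T + \sqrt{T}$)
$m{\left(q \right)} = -13 + q + q \left(q + \sqrt{q}\right)$ ($m{\left(q \right)} = \left(q + \sqrt{q}\right) q + \left(\left(-4 - \left(-3\right)^{2}\right) + q\right) = q \left(q + \sqrt{q}\right) + \left(\left(-4 - 9\right) + q\right) = q \left(q + \sqrt{q}\right) + \left(-13 + q\right) = -13 + q + q \left(q + \sqrt{q}\right)$)
$157 + m{\left(-10 \right)} \left(55 - -37\right) = 157 + \left(-13 - 10 - 10 \left(-10 + \sqrt{-10}\right)\right) \left(55 - -37\right) = 157 + \left(-13 - 10 - 10 \left(-10 + i \sqrt{10}\right)\right) \left(55 + 37\right) = 157 + \left(-13 - 10 + \left(100 - 10 i \sqrt{10}\right)\right) 92 = 157 + \left(77 - 10 i \sqrt{10}\right) 92 = 157 + \left(7084 - 920 i \sqrt{10}\right) = 7241 - 920 i \sqrt{10}$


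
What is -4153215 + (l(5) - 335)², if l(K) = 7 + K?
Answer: -4048886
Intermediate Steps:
-4153215 + (l(5) - 335)² = -4153215 + ((7 + 5) - 335)² = -4153215 + (12 - 335)² = -4153215 + (-323)² = -4153215 + 104329 = -4048886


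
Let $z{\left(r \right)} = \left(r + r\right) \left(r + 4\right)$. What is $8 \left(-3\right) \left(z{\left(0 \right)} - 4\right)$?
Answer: $96$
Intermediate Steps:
$z{\left(r \right)} = 2 r \left(4 + r\right)$
$8 \left(-3\right) \left(z{\left(0 \right)} - 4\right) = 8 \left(-3\right) \left(2 \cdot 0 \left(4 + 0\right) - 4\right) = - 24 \left(2 \cdot 0 \cdot 4 - 4\right) = - 24 \left(0 - 4\right) = \left(-24\right) \left(-4\right) = 96$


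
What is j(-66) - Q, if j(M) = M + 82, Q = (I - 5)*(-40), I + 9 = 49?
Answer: 1416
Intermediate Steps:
I = 40 (I = -9 + 49 = 40)
Q = -1400 (Q = (40 - 5)*(-40) = 35*(-40) = -1400)
j(M) = 82 + M
j(-66) - Q = (82 - 66) - 1*(-1400) = 16 + 1400 = 1416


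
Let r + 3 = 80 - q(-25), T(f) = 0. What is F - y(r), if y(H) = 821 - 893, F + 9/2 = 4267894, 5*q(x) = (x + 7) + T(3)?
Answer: 8535923/2 ≈ 4.2680e+6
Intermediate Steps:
q(x) = 7/5 + x/5 (q(x) = ((x + 7) + 0)/5 = ((7 + x) + 0)/5 = (7 + x)/5 = 7/5 + x/5)
F = 8535779/2 (F = -9/2 + 4267894 = 8535779/2 ≈ 4.2679e+6)
r = 403/5 (r = -3 + (80 - (7/5 + (1/5)*(-25))) = -3 + (80 - (7/5 - 5)) = -3 + (80 - 1*(-18/5)) = -3 + (80 + 18/5) = -3 + 418/5 = 403/5 ≈ 80.600)
y(H) = -72
F - y(r) = 8535779/2 - 1*(-72) = 8535779/2 + 72 = 8535923/2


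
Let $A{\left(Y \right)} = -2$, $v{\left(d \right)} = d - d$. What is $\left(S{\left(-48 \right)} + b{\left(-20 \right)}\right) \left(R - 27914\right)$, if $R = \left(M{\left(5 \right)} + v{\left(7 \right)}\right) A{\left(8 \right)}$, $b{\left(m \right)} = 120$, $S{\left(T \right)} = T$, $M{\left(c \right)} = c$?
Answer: $-2010528$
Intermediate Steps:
$v{\left(d \right)} = 0$
$R = -10$ ($R = \left(5 + 0\right) \left(-2\right) = 5 \left(-2\right) = -10$)
$\left(S{\left(-48 \right)} + b{\left(-20 \right)}\right) \left(R - 27914\right) = \left(-48 + 120\right) \left(-10 - 27914\right) = 72 \left(-27924\right) = -2010528$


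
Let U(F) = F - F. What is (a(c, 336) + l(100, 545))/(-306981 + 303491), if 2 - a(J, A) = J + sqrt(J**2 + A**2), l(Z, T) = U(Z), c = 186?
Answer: 92/1745 + 3*sqrt(4097)/1745 ≈ 0.16276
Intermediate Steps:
U(F) = 0
l(Z, T) = 0
a(J, A) = 2 - J - sqrt(A**2 + J**2) (a(J, A) = 2 - (J + sqrt(J**2 + A**2)) = 2 - (J + sqrt(A**2 + J**2)) = 2 + (-J - sqrt(A**2 + J**2)) = 2 - J - sqrt(A**2 + J**2))
(a(c, 336) + l(100, 545))/(-306981 + 303491) = ((2 - 1*186 - sqrt(336**2 + 186**2)) + 0)/(-306981 + 303491) = ((2 - 186 - sqrt(112896 + 34596)) + 0)/(-3490) = ((2 - 186 - sqrt(147492)) + 0)*(-1/3490) = ((2 - 186 - 6*sqrt(4097)) + 0)*(-1/3490) = ((-184 - 6*sqrt(4097)) + 0)*(-1/3490) = (-184 - 6*sqrt(4097))*(-1/3490) = 92/1745 + 3*sqrt(4097)/1745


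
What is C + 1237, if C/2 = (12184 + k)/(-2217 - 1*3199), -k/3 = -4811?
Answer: 3323179/2708 ≈ 1227.2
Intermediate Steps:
k = 14433 (k = -3*(-4811) = 14433)
C = -26617/2708 (C = 2*((12184 + 14433)/(-2217 - 1*3199)) = 2*(26617/(-2217 - 3199)) = 2*(26617/(-5416)) = 2*(26617*(-1/5416)) = 2*(-26617/5416) = -26617/2708 ≈ -9.8290)
C + 1237 = -26617/2708 + 1237 = 3323179/2708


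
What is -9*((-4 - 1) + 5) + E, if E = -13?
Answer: -13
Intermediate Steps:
-9*((-4 - 1) + 5) + E = -9*((-4 - 1) + 5) - 13 = -9*(-5 + 5) - 13 = -9*0 - 13 = 0 - 13 = -13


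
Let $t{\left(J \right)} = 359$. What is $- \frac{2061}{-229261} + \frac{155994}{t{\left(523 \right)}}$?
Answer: $\frac{35764080333}{82304699} \approx 434.53$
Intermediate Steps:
$- \frac{2061}{-229261} + \frac{155994}{t{\left(523 \right)}} = - \frac{2061}{-229261} + \frac{155994}{359} = \left(-2061\right) \left(- \frac{1}{229261}\right) + 155994 \cdot \frac{1}{359} = \frac{2061}{229261} + \frac{155994}{359} = \frac{35764080333}{82304699}$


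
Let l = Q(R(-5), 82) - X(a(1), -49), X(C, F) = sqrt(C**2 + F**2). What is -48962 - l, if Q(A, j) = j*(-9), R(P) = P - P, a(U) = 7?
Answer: -48224 + 35*sqrt(2) ≈ -48175.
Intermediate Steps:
R(P) = 0
Q(A, j) = -9*j
l = -738 - 35*sqrt(2) (l = -9*82 - sqrt(7**2 + (-49)**2) = -738 - sqrt(49 + 2401) = -738 - sqrt(2450) = -738 - 35*sqrt(2) ≈ -787.50)
-48962 - l = -48962 - (-738 - 35*sqrt(2)) = -48962 + (738 + 35*sqrt(2)) = -48224 + 35*sqrt(2)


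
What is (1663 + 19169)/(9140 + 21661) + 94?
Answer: 972042/10267 ≈ 94.676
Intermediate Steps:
(1663 + 19169)/(9140 + 21661) + 94 = 20832/30801 + 94 = 20832*(1/30801) + 94 = 6944/10267 + 94 = 972042/10267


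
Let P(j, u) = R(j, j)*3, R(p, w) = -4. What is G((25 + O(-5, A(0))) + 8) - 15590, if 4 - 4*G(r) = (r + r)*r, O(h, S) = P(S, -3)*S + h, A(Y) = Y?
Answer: -15981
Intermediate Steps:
P(j, u) = -12 (P(j, u) = -4*3 = -12)
O(h, S) = h - 12*S (O(h, S) = -12*S + h = h - 12*S)
G(r) = 1 - r**2/2 (G(r) = 1 - (r + r)*r/4 = 1 - 2*r*r/4 = 1 - r**2/2)
G((25 + O(-5, A(0))) + 8) - 15590 = (1 - ((25 + (-5 - 12*0)) + 8)**2/2) - 15590 = (1 - ((25 + (-5 + 0)) + 8)**2/2) - 15590 = (1 - ((25 - 5) + 8)**2/2) - 15590 = (1 - (20 + 8)**2/2) - 15590 = (1 - 1/2*28**2) - 15590 = (1 - 1/2*784) - 15590 = (1 - 392) - 15590 = -391 - 15590 = -15981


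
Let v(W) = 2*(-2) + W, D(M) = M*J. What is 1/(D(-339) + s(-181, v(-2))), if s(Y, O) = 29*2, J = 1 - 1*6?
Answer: 1/1753 ≈ 0.00057045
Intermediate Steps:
J = -5 (J = 1 - 6 = -5)
D(M) = -5*M (D(M) = M*(-5) = -5*M)
v(W) = -4 + W
s(Y, O) = 58
1/(D(-339) + s(-181, v(-2))) = 1/(-5*(-339) + 58) = 1/(1695 + 58) = 1/1753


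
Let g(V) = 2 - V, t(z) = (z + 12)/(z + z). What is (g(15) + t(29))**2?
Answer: 508369/3364 ≈ 151.12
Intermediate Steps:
t(z) = (12 + z)/(2*z) (t(z) = (12 + z)/((2*z)) = (12 + z)*(1/(2*z)) = (12 + z)/(2*z))
(g(15) + t(29))**2 = ((2 - 1*15) + (1/2)*(12 + 29)/29)**2 = ((2 - 15) + (1/2)*(1/29)*41)**2 = (-13 + 41/58)**2 = (-713/58)**2 = 508369/3364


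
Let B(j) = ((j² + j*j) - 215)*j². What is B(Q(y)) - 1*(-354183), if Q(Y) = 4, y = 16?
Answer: 351255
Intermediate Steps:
B(j) = j²*(-215 + 2*j²) (B(j) = ((j² + j²) - 215)*j² = (2*j² - 215)*j² = (-215 + 2*j²)*j² = j²*(-215 + 2*j²))
B(Q(y)) - 1*(-354183) = 4²*(-215 + 2*4²) - 1*(-354183) = 16*(-215 + 2*16) + 354183 = 16*(-215 + 32) + 354183 = 16*(-183) + 354183 = -2928 + 354183 = 351255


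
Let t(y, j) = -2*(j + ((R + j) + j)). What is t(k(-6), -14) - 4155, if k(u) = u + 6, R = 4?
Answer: -4079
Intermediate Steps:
k(u) = 6 + u
t(y, j) = -8 - 6*j (t(y, j) = -2*(j + ((4 + j) + j)) = -2*(j + (4 + 2*j)) = -2*(4 + 3*j) = -8 - 6*j)
t(k(-6), -14) - 4155 = (-8 - 6*(-14)) - 4155 = (-8 + 84) - 4155 = 76 - 4155 = -4079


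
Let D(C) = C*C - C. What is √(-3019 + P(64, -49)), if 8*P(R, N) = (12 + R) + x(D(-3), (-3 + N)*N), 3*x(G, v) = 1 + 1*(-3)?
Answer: I*√108345/6 ≈ 54.86*I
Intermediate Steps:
D(C) = C² - C
x(G, v) = -⅔ (x(G, v) = (1 + 1*(-3))/3 = (1 - 3)/3 = (⅓)*(-2) = -⅔)
P(R, N) = 17/12 + R/8 (P(R, N) = ((12 + R) - ⅔)/8 = (34/3 + R)/8 = 17/12 + R/8)
√(-3019 + P(64, -49)) = √(-3019 + (17/12 + (⅛)*64)) = √(-3019 + (17/12 + 8)) = √(-3019 + 113/12) = √(-36115/12) = I*√108345/6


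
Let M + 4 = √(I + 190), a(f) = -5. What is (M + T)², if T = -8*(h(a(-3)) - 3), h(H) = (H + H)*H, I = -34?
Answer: 144556 - 1520*√39 ≈ 1.3506e+5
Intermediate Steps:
h(H) = 2*H² (h(H) = (2*H)*H = 2*H²)
M = -4 + 2*√39 (M = -4 + √(-34 + 190) = -4 + √156 = -4 + 2*√39 ≈ 8.4900)
T = -376 (T = -8*(2*(-5)² - 3) = -8*(2*25 - 3) = -8*(50 - 3) = -8*47 = -376)
(M + T)² = ((-4 + 2*√39) - 376)² = (-380 + 2*√39)²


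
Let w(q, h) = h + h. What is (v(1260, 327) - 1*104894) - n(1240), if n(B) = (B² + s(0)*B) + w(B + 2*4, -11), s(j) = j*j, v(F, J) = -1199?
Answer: -1643671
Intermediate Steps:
w(q, h) = 2*h
s(j) = j²
n(B) = -22 + B² (n(B) = (B² + 0²*B) + 2*(-11) = (B² + 0*B) - 22 = (B² + 0) - 22 = B² - 22 = -22 + B²)
(v(1260, 327) - 1*104894) - n(1240) = (-1199 - 1*104894) - (-22 + 1240²) = (-1199 - 104894) - (-22 + 1537600) = -106093 - 1*1537578 = -106093 - 1537578 = -1643671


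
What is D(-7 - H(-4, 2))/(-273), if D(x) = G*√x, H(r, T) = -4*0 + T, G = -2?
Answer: 2*I/91 ≈ 0.021978*I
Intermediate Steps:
H(r, T) = T (H(r, T) = 0 + T = T)
D(x) = -2*√x
D(-7 - H(-4, 2))/(-273) = -2*√(-7 - 1*2)/(-273) = -2*√(-7 - 2)*(-1/273) = -6*I*(-1/273) = 2*I/91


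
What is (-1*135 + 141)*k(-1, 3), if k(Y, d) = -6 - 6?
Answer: -72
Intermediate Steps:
k(Y, d) = -12
(-1*135 + 141)*k(-1, 3) = (-1*135 + 141)*(-12) = (-135 + 141)*(-12) = 6*(-12) = -72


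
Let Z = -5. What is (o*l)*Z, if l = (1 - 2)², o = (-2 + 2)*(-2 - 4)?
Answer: 0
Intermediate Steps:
o = 0 (o = 0*(-6) = 0)
l = 1 (l = (-1)² = 1)
(o*l)*Z = (0*1)*(-5) = 0*(-5) = 0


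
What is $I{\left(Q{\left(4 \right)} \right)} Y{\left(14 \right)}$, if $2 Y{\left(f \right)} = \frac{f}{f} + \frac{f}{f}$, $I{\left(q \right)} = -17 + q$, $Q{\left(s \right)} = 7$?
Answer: $-10$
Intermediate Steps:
$Y{\left(f \right)} = 1$ ($Y{\left(f \right)} = \frac{\frac{f}{f} + \frac{f}{f}}{2} = \frac{1 + 1}{2} = \frac{1}{2} \cdot 2 = 1$)
$I{\left(Q{\left(4 \right)} \right)} Y{\left(14 \right)} = \left(-17 + 7\right) 1 = \left(-10\right) 1 = -10$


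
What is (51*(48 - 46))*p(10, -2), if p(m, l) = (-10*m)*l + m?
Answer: 21420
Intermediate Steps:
p(m, l) = m - 10*l*m (p(m, l) = -10*l*m + m = m - 10*l*m)
(51*(48 - 46))*p(10, -2) = (51*(48 - 46))*(10*(1 - 10*(-2))) = (51*2)*(10*(1 + 20)) = 102*(10*21) = 102*210 = 21420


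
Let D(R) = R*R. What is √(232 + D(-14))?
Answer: 2*√107 ≈ 20.688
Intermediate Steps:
D(R) = R²
√(232 + D(-14)) = √(232 + (-14)²) = √(232 + 196) = √428 = 2*√107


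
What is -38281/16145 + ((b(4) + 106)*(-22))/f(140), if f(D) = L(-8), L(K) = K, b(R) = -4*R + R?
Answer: 8270403/32290 ≈ 256.13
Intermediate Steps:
b(R) = -3*R
f(D) = -8
-38281/16145 + ((b(4) + 106)*(-22))/f(140) = -38281/16145 + ((-3*4 + 106)*(-22))/(-8) = -38281*1/16145 + ((-12 + 106)*(-22))*(-⅛) = -38281/16145 + (94*(-22))*(-⅛) = -38281/16145 - 2068*(-⅛) = -38281/16145 + 517/2 = 8270403/32290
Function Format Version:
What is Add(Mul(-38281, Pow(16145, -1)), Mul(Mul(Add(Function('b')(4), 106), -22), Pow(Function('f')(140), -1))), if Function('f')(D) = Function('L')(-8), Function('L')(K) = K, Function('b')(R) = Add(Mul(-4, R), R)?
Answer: Rational(8270403, 32290) ≈ 256.13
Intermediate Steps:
Function('b')(R) = Mul(-3, R)
Function('f')(D) = -8
Add(Mul(-38281, Pow(16145, -1)), Mul(Mul(Add(Function('b')(4), 106), -22), Pow(Function('f')(140), -1))) = Add(Mul(-38281, Pow(16145, -1)), Mul(Mul(Add(Mul(-3, 4), 106), -22), Pow(-8, -1))) = Add(Mul(-38281, Rational(1, 16145)), Mul(Mul(Add(-12, 106), -22), Rational(-1, 8))) = Add(Rational(-38281, 16145), Mul(Mul(94, -22), Rational(-1, 8))) = Add(Rational(-38281, 16145), Mul(-2068, Rational(-1, 8))) = Add(Rational(-38281, 16145), Rational(517, 2)) = Rational(8270403, 32290)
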